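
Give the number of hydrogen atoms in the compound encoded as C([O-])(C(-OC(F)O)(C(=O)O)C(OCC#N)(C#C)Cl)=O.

Hydrogens are implicit in SMILES; fill each atom to its normal valence:
  6 × C: no H
  4 × O: no H
  2 × C: 1 H each → 2
  2 × O: 1 H each → 2
  1 × C: 2 H
  1 × Cl: no H
  1 × F: no H
  1 × N: no H
  1 × O (charge -1): no H
  Total hydrogens = 6.

6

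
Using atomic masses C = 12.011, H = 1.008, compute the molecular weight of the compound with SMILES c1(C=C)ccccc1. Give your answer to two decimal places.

Molecular formula: C8H8.
M = 8×12.011 + 8×1.008 = 104.15 g/mol.

104.15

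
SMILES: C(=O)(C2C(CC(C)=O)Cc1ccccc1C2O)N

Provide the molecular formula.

C14H17NO3

Heavy atoms from the SMILES: 14 C, 1 N, 3 O.
Implicit hydrogens by atom environment:
  4 × C (aromatic): 1 H each → 4
  3 × C: 1 H each → 3
  2 × C: 2 H each → 4
  2 × C (aromatic): no H
  2 × C: no H
  2 × O: no H
  1 × C: 3 H
  1 × N: 2 H
  1 × O: 1 H
  Total hydrogens = 17.
Molecular formula: C14H17NO3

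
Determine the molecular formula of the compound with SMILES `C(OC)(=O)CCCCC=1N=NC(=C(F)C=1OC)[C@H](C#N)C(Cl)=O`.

C14H15ClFN3O4

Heavy atoms from the SMILES: 14 C, 1 Cl, 1 F, 3 N, 4 O.
Implicit hydrogens by atom environment:
  4 × C: 2 H each → 8
  4 × C (aromatic): no H
  4 × O: no H
  3 × C: no H
  2 × C: 3 H each → 6
  2 × N (aromatic): no H
  1 × C: 1 H
  1 × Cl: no H
  1 × F: no H
  1 × N: no H
  Total hydrogens = 15.
Molecular formula: C14H15ClFN3O4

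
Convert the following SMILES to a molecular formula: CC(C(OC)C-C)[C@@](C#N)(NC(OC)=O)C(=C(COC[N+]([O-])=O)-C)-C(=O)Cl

C16H24ClN3O7

Heavy atoms from the SMILES: 16 C, 1 Cl, 3 N, 7 O.
Implicit hydrogens by atom environment:
  6 × C: no H
  6 × O: no H
  5 × C: 3 H each → 15
  3 × C: 2 H each → 6
  2 × C: 1 H each → 2
  1 × Cl: no H
  1 × N: 1 H
  1 × N (charge +1): no H
  1 × N: no H
  1 × O (charge -1): no H
  Total hydrogens = 24.
Molecular formula: C16H24ClN3O7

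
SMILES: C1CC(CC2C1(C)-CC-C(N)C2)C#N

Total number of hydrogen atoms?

20

Hydrogens are implicit in SMILES; fill each atom to its normal valence:
  6 × C: 2 H each → 12
  3 × C: 1 H each → 3
  2 × C: no H
  1 × C: 3 H
  1 × N: 2 H
  1 × N: no H
  Total hydrogens = 20.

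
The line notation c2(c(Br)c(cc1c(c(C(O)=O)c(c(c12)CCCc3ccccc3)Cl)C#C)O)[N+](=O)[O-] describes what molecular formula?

Heavy atoms from the SMILES: 1 Br, 22 C, 1 Cl, 1 N, 5 O.
Implicit hydrogens by atom environment:
  10 × C (aromatic): no H
  6 × C (aromatic): 1 H each → 6
  3 × C: 2 H each → 6
  2 × C: no H
  2 × O: 1 H each → 2
  2 × O: no H
  1 × Br: no H
  1 × C: 1 H
  1 × Cl: no H
  1 × N (charge +1): no H
  1 × O (charge -1): no H
  Total hydrogens = 15.
Molecular formula: C22H15BrClNO5

C22H15BrClNO5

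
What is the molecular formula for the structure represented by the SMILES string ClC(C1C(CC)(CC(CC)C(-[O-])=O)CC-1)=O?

C12H18ClO3-

Heavy atoms from the SMILES: 12 C, 1 Cl, 3 O.
Implicit hydrogens by atom environment:
  5 × C: 2 H each → 10
  3 × C: no H
  2 × C: 3 H each → 6
  2 × C: 1 H each → 2
  2 × O: no H
  1 × Cl: no H
  1 × O (charge -1): no H
  Total hydrogens = 18.
Net charge -1.
Molecular formula: C12H18ClO3-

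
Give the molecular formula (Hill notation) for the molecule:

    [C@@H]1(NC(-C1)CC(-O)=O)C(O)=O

C6H9NO4

Heavy atoms from the SMILES: 6 C, 1 N, 4 O.
Implicit hydrogens by atom environment:
  2 × C: 2 H each → 4
  2 × C: 1 H each → 2
  2 × C: no H
  2 × O: 1 H each → 2
  2 × O: no H
  1 × N: 1 H
  Total hydrogens = 9.
Molecular formula: C6H9NO4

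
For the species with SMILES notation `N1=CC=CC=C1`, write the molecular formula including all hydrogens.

Heavy atoms from the SMILES: 5 C, 1 N.
Implicit hydrogens by atom environment:
  5 × C (aromatic): 1 H each → 5
  1 × N (aromatic): no H
  Total hydrogens = 5.
Molecular formula: C5H5N

C5H5N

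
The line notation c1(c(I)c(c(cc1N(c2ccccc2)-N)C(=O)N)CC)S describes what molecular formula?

C15H16IN3OS

Heavy atoms from the SMILES: 15 C, 1 I, 3 N, 1 O, 1 S.
Implicit hydrogens by atom environment:
  6 × C (aromatic): 1 H each → 6
  6 × C (aromatic): no H
  2 × N: 2 H each → 4
  1 × C: 3 H
  1 × C: 2 H
  1 × C: no H
  1 × I: no H
  1 × N: no H
  1 × O: no H
  1 × S: 1 H
  Total hydrogens = 16.
Molecular formula: C15H16IN3OS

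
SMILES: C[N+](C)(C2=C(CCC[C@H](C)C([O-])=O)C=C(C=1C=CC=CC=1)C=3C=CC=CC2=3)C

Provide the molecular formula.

Heavy atoms from the SMILES: 25 C, 1 N, 2 O.
Implicit hydrogens by atom environment:
  10 × C (aromatic): 1 H each → 10
  6 × C (aromatic): no H
  4 × C: 3 H each → 12
  3 × C: 2 H each → 6
  1 × C: 1 H
  1 × C: no H
  1 × N (charge +1): no H
  1 × O: no H
  1 × O (charge -1): no H
  Total hydrogens = 29.
Molecular formula: C25H29NO2

C25H29NO2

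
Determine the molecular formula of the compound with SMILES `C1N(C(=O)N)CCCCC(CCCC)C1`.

Heavy atoms from the SMILES: 12 C, 2 N, 1 O.
Implicit hydrogens by atom environment:
  9 × C: 2 H each → 18
  1 × C: 3 H
  1 × C: 1 H
  1 × C: no H
  1 × N: 2 H
  1 × N: no H
  1 × O: no H
  Total hydrogens = 24.
Molecular formula: C12H24N2O

C12H24N2O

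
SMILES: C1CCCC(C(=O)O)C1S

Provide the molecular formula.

C7H12O2S

Heavy atoms from the SMILES: 7 C, 2 O, 1 S.
Implicit hydrogens by atom environment:
  4 × C: 2 H each → 8
  2 × C: 1 H each → 2
  1 × C: no H
  1 × O: 1 H
  1 × O: no H
  1 × S: 1 H
  Total hydrogens = 12.
Molecular formula: C7H12O2S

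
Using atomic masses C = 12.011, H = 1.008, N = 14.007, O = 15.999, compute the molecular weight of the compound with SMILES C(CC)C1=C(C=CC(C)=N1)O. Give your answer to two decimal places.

Molecular formula: C9H13NO.
M = 9×12.011 + 13×1.008 + 1×14.007 + 1×15.999 = 151.21 g/mol.

151.21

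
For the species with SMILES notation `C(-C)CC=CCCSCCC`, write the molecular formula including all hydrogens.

Heavy atoms from the SMILES: 10 C, 1 S.
Implicit hydrogens by atom environment:
  6 × C: 2 H each → 12
  2 × C: 3 H each → 6
  2 × C: 1 H each → 2
  1 × S: no H
  Total hydrogens = 20.
Molecular formula: C10H20S

C10H20S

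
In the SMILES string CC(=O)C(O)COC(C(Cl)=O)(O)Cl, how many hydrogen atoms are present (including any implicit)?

8

Hydrogens are implicit in SMILES; fill each atom to its normal valence:
  3 × C: no H
  3 × O: no H
  2 × Cl: no H
  2 × O: 1 H each → 2
  1 × C: 3 H
  1 × C: 2 H
  1 × C: 1 H
  Total hydrogens = 8.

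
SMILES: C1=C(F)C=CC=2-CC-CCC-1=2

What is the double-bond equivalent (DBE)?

Molecular formula from the SMILES: C10H11F.
DoU = (2C + 2 + N − H − X)/2 = (2·10 + 2 + 0 − 11 − 1)/2 = 10/2 = 5.
(Structurally: 2 ring(s) + 3 π bond(s) = 5.)

5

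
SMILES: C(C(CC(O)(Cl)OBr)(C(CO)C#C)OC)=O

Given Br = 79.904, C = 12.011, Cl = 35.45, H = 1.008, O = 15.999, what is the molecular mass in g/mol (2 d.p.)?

Molecular formula: C9H12BrClO5.
M = 1×79.904 + 9×12.011 + 1×35.45 + 12×1.008 + 5×15.999 = 315.54 g/mol.

315.54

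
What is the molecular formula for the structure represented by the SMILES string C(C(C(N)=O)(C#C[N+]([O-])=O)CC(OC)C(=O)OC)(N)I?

C10H14IN3O6

Heavy atoms from the SMILES: 10 C, 1 I, 3 N, 6 O.
Implicit hydrogens by atom environment:
  5 × C: no H
  5 × O: no H
  2 × C: 3 H each → 6
  2 × C: 1 H each → 2
  2 × N: 2 H each → 4
  1 × C: 2 H
  1 × I: no H
  1 × N (charge +1): no H
  1 × O (charge -1): no H
  Total hydrogens = 14.
Molecular formula: C10H14IN3O6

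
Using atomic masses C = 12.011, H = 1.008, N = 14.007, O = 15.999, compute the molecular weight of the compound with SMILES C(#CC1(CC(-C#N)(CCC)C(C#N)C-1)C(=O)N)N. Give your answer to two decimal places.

244.30

Molecular formula: C13H16N4O.
M = 13×12.011 + 16×1.008 + 4×14.007 + 1×15.999 = 244.30 g/mol.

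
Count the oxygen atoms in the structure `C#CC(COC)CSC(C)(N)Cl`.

The symbol for oxygen appears 1 time in the SMILES.

1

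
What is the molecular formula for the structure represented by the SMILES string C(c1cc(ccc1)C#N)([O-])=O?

Heavy atoms from the SMILES: 8 C, 1 N, 2 O.
Implicit hydrogens by atom environment:
  4 × C (aromatic): 1 H each → 4
  2 × C (aromatic): no H
  2 × C: no H
  1 × N: no H
  1 × O: no H
  1 × O (charge -1): no H
  Total hydrogens = 4.
Net charge -1.
Molecular formula: C8H4NO2-

C8H4NO2-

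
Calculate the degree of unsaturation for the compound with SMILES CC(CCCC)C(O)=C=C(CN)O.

Molecular formula from the SMILES: C10H19NO2.
DoU = (2C + 2 + N − H − X)/2 = (2·10 + 2 + 1 − 19 − 0)/2 = 4/2 = 2.
(Structurally: 0 ring(s) + 2 π bond(s) = 2.)

2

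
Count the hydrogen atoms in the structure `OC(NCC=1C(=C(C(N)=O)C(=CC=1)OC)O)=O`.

12

Hydrogens are implicit in SMILES; fill each atom to its normal valence:
  4 × C (aromatic): no H
  3 × O: no H
  2 × C (aromatic): 1 H each → 2
  2 × C: no H
  2 × O: 1 H each → 2
  1 × C: 3 H
  1 × C: 2 H
  1 × N: 2 H
  1 × N: 1 H
  Total hydrogens = 12.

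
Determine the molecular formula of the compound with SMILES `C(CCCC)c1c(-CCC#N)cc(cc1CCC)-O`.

C17H25NO

Heavy atoms from the SMILES: 17 C, 1 N, 1 O.
Implicit hydrogens by atom environment:
  8 × C: 2 H each → 16
  4 × C (aromatic): no H
  2 × C: 3 H each → 6
  2 × C (aromatic): 1 H each → 2
  1 × C: no H
  1 × N: no H
  1 × O: 1 H
  Total hydrogens = 25.
Molecular formula: C17H25NO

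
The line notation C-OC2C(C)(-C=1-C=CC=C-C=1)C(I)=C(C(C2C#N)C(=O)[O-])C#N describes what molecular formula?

Heavy atoms from the SMILES: 17 C, 1 I, 2 N, 3 O.
Implicit hydrogens by atom environment:
  6 × C: no H
  5 × C (aromatic): 1 H each → 5
  3 × C: 1 H each → 3
  2 × C: 3 H each → 6
  2 × N: no H
  2 × O: no H
  1 × C (aromatic): no H
  1 × I: no H
  1 × O (charge -1): no H
  Total hydrogens = 14.
Net charge -1.
Molecular formula: C17H14IN2O3-

C17H14IN2O3-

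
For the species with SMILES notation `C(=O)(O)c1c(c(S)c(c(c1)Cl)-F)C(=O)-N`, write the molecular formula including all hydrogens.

C8H5ClFNO3S

Heavy atoms from the SMILES: 8 C, 1 Cl, 1 F, 1 N, 3 O, 1 S.
Implicit hydrogens by atom environment:
  5 × C (aromatic): no H
  2 × C: no H
  2 × O: no H
  1 × C (aromatic): 1 H
  1 × Cl: no H
  1 × F: no H
  1 × N: 2 H
  1 × O: 1 H
  1 × S: 1 H
  Total hydrogens = 5.
Molecular formula: C8H5ClFNO3S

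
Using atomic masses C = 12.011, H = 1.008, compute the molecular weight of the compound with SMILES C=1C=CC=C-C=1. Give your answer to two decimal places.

78.11

Molecular formula: C6H6.
M = 6×12.011 + 6×1.008 = 78.11 g/mol.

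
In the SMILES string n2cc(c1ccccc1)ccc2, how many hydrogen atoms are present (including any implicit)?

Hydrogens are implicit in SMILES; fill each atom to its normal valence:
  9 × C (aromatic): 1 H each → 9
  2 × C (aromatic): no H
  1 × N (aromatic): no H
  Total hydrogens = 9.

9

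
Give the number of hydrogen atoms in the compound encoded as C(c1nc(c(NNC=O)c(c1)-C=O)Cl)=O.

Hydrogens are implicit in SMILES; fill each atom to its normal valence:
  4 × C (aromatic): no H
  3 × C: 1 H each → 3
  3 × O: no H
  2 × N: 1 H each → 2
  1 × C (aromatic): 1 H
  1 × Cl: no H
  1 × N (aromatic): no H
  Total hydrogens = 6.

6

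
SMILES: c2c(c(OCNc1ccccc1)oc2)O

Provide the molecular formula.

C11H11NO3

Heavy atoms from the SMILES: 11 C, 1 N, 3 O.
Implicit hydrogens by atom environment:
  7 × C (aromatic): 1 H each → 7
  3 × C (aromatic): no H
  1 × C: 2 H
  1 × N: 1 H
  1 × O: 1 H
  1 × O (aromatic): no H
  1 × O: no H
  Total hydrogens = 11.
Molecular formula: C11H11NO3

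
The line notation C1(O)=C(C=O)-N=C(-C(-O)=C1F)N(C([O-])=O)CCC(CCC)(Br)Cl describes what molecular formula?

Heavy atoms from the SMILES: 1 Br, 13 C, 1 Cl, 1 F, 2 N, 5 O.
Implicit hydrogens by atom environment:
  5 × C (aromatic): no H
  4 × C: 2 H each → 8
  2 × C: no H
  2 × O: 1 H each → 2
  2 × O: no H
  1 × Br: no H
  1 × C: 3 H
  1 × C: 1 H
  1 × Cl: no H
  1 × F: no H
  1 × N (aromatic): no H
  1 × N: no H
  1 × O (charge -1): no H
  Total hydrogens = 14.
Net charge -1.
Molecular formula: C13H14BrClFN2O5-

C13H14BrClFN2O5-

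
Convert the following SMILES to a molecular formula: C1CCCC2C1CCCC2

Heavy atoms from the SMILES: 10 C.
Implicit hydrogens by atom environment:
  8 × C: 2 H each → 16
  2 × C: 1 H each → 2
  Total hydrogens = 18.
Molecular formula: C10H18

C10H18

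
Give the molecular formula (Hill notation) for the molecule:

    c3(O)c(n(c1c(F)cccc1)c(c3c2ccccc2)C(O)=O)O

Heavy atoms from the SMILES: 17 C, 1 F, 1 N, 4 O.
Implicit hydrogens by atom environment:
  9 × C (aromatic): 1 H each → 9
  7 × C (aromatic): no H
  3 × O: 1 H each → 3
  1 × C: no H
  1 × F: no H
  1 × N (aromatic): no H
  1 × O: no H
  Total hydrogens = 12.
Molecular formula: C17H12FNO4

C17H12FNO4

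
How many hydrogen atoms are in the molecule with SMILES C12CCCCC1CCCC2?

Hydrogens are implicit in SMILES; fill each atom to its normal valence:
  8 × C: 2 H each → 16
  2 × C: 1 H each → 2
  Total hydrogens = 18.

18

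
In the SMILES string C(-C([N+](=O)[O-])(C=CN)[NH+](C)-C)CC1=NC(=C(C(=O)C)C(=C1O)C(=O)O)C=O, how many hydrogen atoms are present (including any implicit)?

21

Hydrogens are implicit in SMILES; fill each atom to its normal valence:
  5 × C (aromatic): no H
  4 × O: no H
  3 × C: 3 H each → 9
  3 × C: 1 H each → 3
  3 × C: no H
  2 × C: 2 H each → 4
  2 × O: 1 H each → 2
  1 × N: 2 H
  1 × N (charge +1): 1 H
  1 × N (aromatic): no H
  1 × N (charge +1): no H
  1 × O (charge -1): no H
  Total hydrogens = 21.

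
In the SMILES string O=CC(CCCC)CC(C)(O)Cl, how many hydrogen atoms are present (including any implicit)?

Hydrogens are implicit in SMILES; fill each atom to its normal valence:
  4 × C: 2 H each → 8
  2 × C: 3 H each → 6
  2 × C: 1 H each → 2
  1 × C: no H
  1 × Cl: no H
  1 × O: 1 H
  1 × O: no H
  Total hydrogens = 17.

17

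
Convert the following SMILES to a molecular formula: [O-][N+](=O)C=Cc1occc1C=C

C8H7NO3

Heavy atoms from the SMILES: 8 C, 1 N, 3 O.
Implicit hydrogens by atom environment:
  3 × C: 1 H each → 3
  2 × C (aromatic): 1 H each → 2
  2 × C (aromatic): no H
  1 × C: 2 H
  1 × N (charge +1): no H
  1 × O (aromatic): no H
  1 × O: no H
  1 × O (charge -1): no H
  Total hydrogens = 7.
Molecular formula: C8H7NO3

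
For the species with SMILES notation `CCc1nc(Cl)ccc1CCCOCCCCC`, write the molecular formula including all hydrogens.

C15H24ClNO

Heavy atoms from the SMILES: 15 C, 1 Cl, 1 N, 1 O.
Implicit hydrogens by atom environment:
  8 × C: 2 H each → 16
  3 × C (aromatic): no H
  2 × C: 3 H each → 6
  2 × C (aromatic): 1 H each → 2
  1 × Cl: no H
  1 × N (aromatic): no H
  1 × O: no H
  Total hydrogens = 24.
Molecular formula: C15H24ClNO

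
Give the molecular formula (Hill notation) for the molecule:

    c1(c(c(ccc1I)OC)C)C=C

C10H11IO

Heavy atoms from the SMILES: 10 C, 1 I, 1 O.
Implicit hydrogens by atom environment:
  4 × C (aromatic): no H
  2 × C: 3 H each → 6
  2 × C (aromatic): 1 H each → 2
  1 × C: 2 H
  1 × C: 1 H
  1 × I: no H
  1 × O: no H
  Total hydrogens = 11.
Molecular formula: C10H11IO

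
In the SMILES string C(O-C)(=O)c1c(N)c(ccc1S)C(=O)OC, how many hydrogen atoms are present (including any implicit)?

11

Hydrogens are implicit in SMILES; fill each atom to its normal valence:
  4 × C (aromatic): no H
  4 × O: no H
  2 × C: 3 H each → 6
  2 × C (aromatic): 1 H each → 2
  2 × C: no H
  1 × N: 2 H
  1 × S: 1 H
  Total hydrogens = 11.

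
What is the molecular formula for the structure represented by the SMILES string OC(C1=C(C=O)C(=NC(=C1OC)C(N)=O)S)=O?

Heavy atoms from the SMILES: 9 C, 2 N, 5 O, 1 S.
Implicit hydrogens by atom environment:
  5 × C (aromatic): no H
  4 × O: no H
  2 × C: no H
  1 × C: 3 H
  1 × C: 1 H
  1 × N: 2 H
  1 × N (aromatic): no H
  1 × O: 1 H
  1 × S: 1 H
  Total hydrogens = 8.
Molecular formula: C9H8N2O5S

C9H8N2O5S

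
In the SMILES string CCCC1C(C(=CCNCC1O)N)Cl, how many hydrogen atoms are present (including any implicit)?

19

Hydrogens are implicit in SMILES; fill each atom to its normal valence:
  4 × C: 2 H each → 8
  4 × C: 1 H each → 4
  1 × C: 3 H
  1 × C: no H
  1 × Cl: no H
  1 × N: 2 H
  1 × N: 1 H
  1 × O: 1 H
  Total hydrogens = 19.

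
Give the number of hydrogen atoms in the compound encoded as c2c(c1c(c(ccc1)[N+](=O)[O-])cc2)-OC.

Hydrogens are implicit in SMILES; fill each atom to its normal valence:
  6 × C (aromatic): 1 H each → 6
  4 × C (aromatic): no H
  2 × O: no H
  1 × C: 3 H
  1 × N (charge +1): no H
  1 × O (charge -1): no H
  Total hydrogens = 9.

9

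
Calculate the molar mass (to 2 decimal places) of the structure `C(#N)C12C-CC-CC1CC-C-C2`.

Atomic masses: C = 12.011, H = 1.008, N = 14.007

Molecular formula: C11H17N.
M = 11×12.011 + 17×1.008 + 1×14.007 = 163.26 g/mol.

163.26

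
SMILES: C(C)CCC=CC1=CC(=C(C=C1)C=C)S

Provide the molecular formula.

Heavy atoms from the SMILES: 14 C, 1 S.
Implicit hydrogens by atom environment:
  4 × C: 2 H each → 8
  3 × C (aromatic): 1 H each → 3
  3 × C: 1 H each → 3
  3 × C (aromatic): no H
  1 × C: 3 H
  1 × S: 1 H
  Total hydrogens = 18.
Molecular formula: C14H18S

C14H18S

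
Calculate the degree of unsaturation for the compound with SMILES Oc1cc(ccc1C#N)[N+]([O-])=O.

7

Molecular formula from the SMILES: C7H4N2O3.
DoU = (2C + 2 + N − H − X)/2 = (2·7 + 2 + 2 − 4 − 0)/2 = 14/2 = 7.
(Structurally: 1 ring(s) + 6 π bond(s) = 7.)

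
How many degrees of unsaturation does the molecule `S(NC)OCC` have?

Molecular formula from the SMILES: C3H9NOS.
DoU = (2C + 2 + N − H − X)/2 = (2·3 + 2 + 1 − 9 − 0)/2 = 0/2 = 0.
(Structurally: 0 ring(s) + 0 π bond(s) = 0.)

0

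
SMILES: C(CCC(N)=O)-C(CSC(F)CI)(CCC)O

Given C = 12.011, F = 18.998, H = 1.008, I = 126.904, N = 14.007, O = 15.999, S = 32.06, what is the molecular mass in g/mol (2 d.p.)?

Molecular formula: C11H21FINO2S.
M = 11×12.011 + 1×18.998 + 21×1.008 + 1×126.904 + 1×14.007 + 2×15.999 + 1×32.06 = 377.26 g/mol.

377.26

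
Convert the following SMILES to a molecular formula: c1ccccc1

C6H6

Heavy atoms from the SMILES: 6 C.
Implicit hydrogens by atom environment:
  6 × C (aromatic): 1 H each → 6
  Total hydrogens = 6.
Molecular formula: C6H6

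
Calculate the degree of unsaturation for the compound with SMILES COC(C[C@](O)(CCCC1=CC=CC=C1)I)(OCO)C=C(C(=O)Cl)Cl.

Molecular formula from the SMILES: C17H21Cl2IO5.
DoU = (2C + 2 + N − H − X)/2 = (2·17 + 2 + 0 − 21 − 3)/2 = 12/2 = 6.
(Structurally: 1 ring(s) + 5 π bond(s) = 6.)

6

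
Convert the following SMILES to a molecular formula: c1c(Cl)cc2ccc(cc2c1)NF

C10H7ClFN

Heavy atoms from the SMILES: 10 C, 1 Cl, 1 F, 1 N.
Implicit hydrogens by atom environment:
  6 × C (aromatic): 1 H each → 6
  4 × C (aromatic): no H
  1 × Cl: no H
  1 × F: no H
  1 × N: 1 H
  Total hydrogens = 7.
Molecular formula: C10H7ClFN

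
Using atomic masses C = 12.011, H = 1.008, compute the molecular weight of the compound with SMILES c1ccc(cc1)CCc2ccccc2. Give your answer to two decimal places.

Molecular formula: C14H14.
M = 14×12.011 + 14×1.008 = 182.27 g/mol.

182.27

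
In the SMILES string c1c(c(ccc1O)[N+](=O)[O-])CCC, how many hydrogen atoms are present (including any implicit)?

11

Hydrogens are implicit in SMILES; fill each atom to its normal valence:
  3 × C (aromatic): 1 H each → 3
  3 × C (aromatic): no H
  2 × C: 2 H each → 4
  1 × C: 3 H
  1 × N (charge +1): no H
  1 × O: 1 H
  1 × O: no H
  1 × O (charge -1): no H
  Total hydrogens = 11.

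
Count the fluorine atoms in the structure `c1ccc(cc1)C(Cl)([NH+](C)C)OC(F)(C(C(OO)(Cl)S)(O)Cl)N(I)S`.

1

The symbol for fluorine appears 1 time in the SMILES.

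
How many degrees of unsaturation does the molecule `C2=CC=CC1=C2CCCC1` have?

Molecular formula from the SMILES: C10H12.
DoU = (2C + 2 + N − H − X)/2 = (2·10 + 2 + 0 − 12 − 0)/2 = 10/2 = 5.
(Structurally: 2 ring(s) + 3 π bond(s) = 5.)

5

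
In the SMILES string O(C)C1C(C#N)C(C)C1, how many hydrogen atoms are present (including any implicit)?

Hydrogens are implicit in SMILES; fill each atom to its normal valence:
  3 × C: 1 H each → 3
  2 × C: 3 H each → 6
  1 × C: 2 H
  1 × C: no H
  1 × N: no H
  1 × O: no H
  Total hydrogens = 11.

11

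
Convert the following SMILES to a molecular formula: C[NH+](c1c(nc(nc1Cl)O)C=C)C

C8H11ClN3O+

Heavy atoms from the SMILES: 8 C, 1 Cl, 3 N, 1 O.
Implicit hydrogens by atom environment:
  4 × C (aromatic): no H
  2 × C: 3 H each → 6
  2 × N (aromatic): no H
  1 × C: 2 H
  1 × C: 1 H
  1 × Cl: no H
  1 × N (charge +1): 1 H
  1 × O: 1 H
  Total hydrogens = 11.
Net charge +1.
Molecular formula: C8H11ClN3O+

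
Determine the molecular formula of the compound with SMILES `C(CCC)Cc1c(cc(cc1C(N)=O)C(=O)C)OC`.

C15H21NO3

Heavy atoms from the SMILES: 15 C, 1 N, 3 O.
Implicit hydrogens by atom environment:
  4 × C: 2 H each → 8
  4 × C (aromatic): no H
  3 × C: 3 H each → 9
  3 × O: no H
  2 × C (aromatic): 1 H each → 2
  2 × C: no H
  1 × N: 2 H
  Total hydrogens = 21.
Molecular formula: C15H21NO3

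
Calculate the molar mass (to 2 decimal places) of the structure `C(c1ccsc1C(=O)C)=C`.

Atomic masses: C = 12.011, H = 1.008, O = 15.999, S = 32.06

Molecular formula: C8H8OS.
M = 8×12.011 + 8×1.008 + 1×15.999 + 1×32.06 = 152.21 g/mol.

152.21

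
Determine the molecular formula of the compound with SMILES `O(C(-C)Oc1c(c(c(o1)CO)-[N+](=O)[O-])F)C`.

Heavy atoms from the SMILES: 8 C, 1 F, 1 N, 6 O.
Implicit hydrogens by atom environment:
  4 × C (aromatic): no H
  3 × O: no H
  2 × C: 3 H each → 6
  1 × C: 2 H
  1 × C: 1 H
  1 × F: no H
  1 × N (charge +1): no H
  1 × O: 1 H
  1 × O (aromatic): no H
  1 × O (charge -1): no H
  Total hydrogens = 10.
Molecular formula: C8H10FNO6

C8H10FNO6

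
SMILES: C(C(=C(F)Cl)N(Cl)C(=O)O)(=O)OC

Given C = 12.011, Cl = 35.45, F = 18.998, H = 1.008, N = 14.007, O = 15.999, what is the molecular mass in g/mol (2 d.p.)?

231.99

Molecular formula: C5H4Cl2FNO4.
M = 5×12.011 + 2×35.45 + 1×18.998 + 4×1.008 + 1×14.007 + 4×15.999 = 231.99 g/mol.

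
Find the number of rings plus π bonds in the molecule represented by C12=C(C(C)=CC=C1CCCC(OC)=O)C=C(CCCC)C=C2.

8

Molecular formula from the SMILES: C20H26O2.
DoU = (2C + 2 + N − H − X)/2 = (2·20 + 2 + 0 − 26 − 0)/2 = 16/2 = 8.
(Structurally: 2 ring(s) + 6 π bond(s) = 8.)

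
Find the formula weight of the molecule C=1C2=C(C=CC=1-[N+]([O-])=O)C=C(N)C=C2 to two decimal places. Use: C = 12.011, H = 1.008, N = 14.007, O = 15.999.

Molecular formula: C10H8N2O2.
M = 10×12.011 + 8×1.008 + 2×14.007 + 2×15.999 = 188.19 g/mol.

188.19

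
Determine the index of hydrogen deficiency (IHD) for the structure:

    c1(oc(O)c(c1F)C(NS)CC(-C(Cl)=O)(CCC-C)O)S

Molecular formula from the SMILES: C12H17ClFNO4S2.
DoU = (2C + 2 + N − H − X)/2 = (2·12 + 2 + 1 − 17 − 2)/2 = 8/2 = 4.
(Structurally: 1 ring(s) + 3 π bond(s) = 4.)

4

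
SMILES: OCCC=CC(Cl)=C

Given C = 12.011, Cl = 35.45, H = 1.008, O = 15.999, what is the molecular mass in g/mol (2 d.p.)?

Molecular formula: C6H9ClO.
M = 6×12.011 + 1×35.45 + 9×1.008 + 1×15.999 = 132.59 g/mol.

132.59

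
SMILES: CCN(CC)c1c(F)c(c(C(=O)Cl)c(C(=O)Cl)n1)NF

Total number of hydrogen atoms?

Hydrogens are implicit in SMILES; fill each atom to its normal valence:
  5 × C (aromatic): no H
  2 × C: 3 H each → 6
  2 × C: 2 H each → 4
  2 × C: no H
  2 × Cl: no H
  2 × F: no H
  2 × O: no H
  1 × N: 1 H
  1 × N (aromatic): no H
  1 × N: no H
  Total hydrogens = 11.

11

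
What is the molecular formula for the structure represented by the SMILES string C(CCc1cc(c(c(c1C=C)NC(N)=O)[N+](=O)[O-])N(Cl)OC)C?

Heavy atoms from the SMILES: 14 C, 1 Cl, 4 N, 4 O.
Implicit hydrogens by atom environment:
  5 × C (aromatic): no H
  4 × C: 2 H each → 8
  3 × O: no H
  2 × C: 3 H each → 6
  1 × C (aromatic): 1 H
  1 × C: 1 H
  1 × C: no H
  1 × Cl: no H
  1 × N: 2 H
  1 × N: 1 H
  1 × N (charge +1): no H
  1 × N: no H
  1 × O (charge -1): no H
  Total hydrogens = 19.
Molecular formula: C14H19ClN4O4

C14H19ClN4O4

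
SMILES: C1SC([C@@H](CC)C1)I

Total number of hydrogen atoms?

Hydrogens are implicit in SMILES; fill each atom to its normal valence:
  3 × C: 2 H each → 6
  2 × C: 1 H each → 2
  1 × C: 3 H
  1 × I: no H
  1 × S: no H
  Total hydrogens = 11.

11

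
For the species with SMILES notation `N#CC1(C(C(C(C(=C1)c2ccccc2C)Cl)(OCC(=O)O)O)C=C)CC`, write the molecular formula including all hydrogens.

C20H22ClNO4

Heavy atoms from the SMILES: 20 C, 1 Cl, 1 N, 4 O.
Implicit hydrogens by atom environment:
  5 × C: no H
  4 × C: 1 H each → 4
  4 × C (aromatic): 1 H each → 4
  3 × C: 2 H each → 6
  2 × C: 3 H each → 6
  2 × C (aromatic): no H
  2 × O: 1 H each → 2
  2 × O: no H
  1 × Cl: no H
  1 × N: no H
  Total hydrogens = 22.
Molecular formula: C20H22ClNO4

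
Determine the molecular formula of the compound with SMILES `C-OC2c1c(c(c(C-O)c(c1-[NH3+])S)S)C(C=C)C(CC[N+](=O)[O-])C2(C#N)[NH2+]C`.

Heavy atoms from the SMILES: 18 C, 4 N, 4 O, 2 S.
Implicit hydrogens by atom environment:
  6 × C (aromatic): no H
  4 × C: 2 H each → 8
  4 × C: 1 H each → 4
  2 × C: 3 H each → 6
  2 × C: no H
  2 × O: no H
  2 × S: 1 H each → 2
  1 × N (charge +1): 3 H
  1 × N (charge +1): 2 H
  1 × N: no H
  1 × N (charge +1): no H
  1 × O: 1 H
  1 × O (charge -1): no H
  Total hydrogens = 26.
Net charge +2.
Molecular formula: [C18H26N4O4S2]2+

[C18H26N4O4S2]2+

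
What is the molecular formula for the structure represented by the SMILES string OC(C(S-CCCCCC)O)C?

C9H20O2S

Heavy atoms from the SMILES: 9 C, 2 O, 1 S.
Implicit hydrogens by atom environment:
  5 × C: 2 H each → 10
  2 × C: 3 H each → 6
  2 × C: 1 H each → 2
  2 × O: 1 H each → 2
  1 × S: no H
  Total hydrogens = 20.
Molecular formula: C9H20O2S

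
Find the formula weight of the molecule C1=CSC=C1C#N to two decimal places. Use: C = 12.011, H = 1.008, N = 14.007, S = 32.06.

Molecular formula: C5H3NS.
M = 5×12.011 + 3×1.008 + 1×14.007 + 1×32.06 = 109.15 g/mol.

109.15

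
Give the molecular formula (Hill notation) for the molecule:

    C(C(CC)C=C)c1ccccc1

Heavy atoms from the SMILES: 12 C.
Implicit hydrogens by atom environment:
  5 × C (aromatic): 1 H each → 5
  3 × C: 2 H each → 6
  2 × C: 1 H each → 2
  1 × C: 3 H
  1 × C (aromatic): no H
  Total hydrogens = 16.
Molecular formula: C12H16

C12H16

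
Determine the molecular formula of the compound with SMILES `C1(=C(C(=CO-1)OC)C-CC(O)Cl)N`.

C8H12ClNO3

Heavy atoms from the SMILES: 8 C, 1 Cl, 1 N, 3 O.
Implicit hydrogens by atom environment:
  3 × C (aromatic): no H
  2 × C: 2 H each → 4
  1 × C: 3 H
  1 × C (aromatic): 1 H
  1 × C: 1 H
  1 × Cl: no H
  1 × N: 2 H
  1 × O: 1 H
  1 × O (aromatic): no H
  1 × O: no H
  Total hydrogens = 12.
Molecular formula: C8H12ClNO3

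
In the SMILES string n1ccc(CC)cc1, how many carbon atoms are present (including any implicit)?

7

The symbol for carbon appears 7 times in the SMILES. Lowercase c denotes aromatic carbon and counts toward C.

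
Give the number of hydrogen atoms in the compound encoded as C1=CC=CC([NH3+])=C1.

Hydrogens are implicit in SMILES; fill each atom to its normal valence:
  5 × C (aromatic): 1 H each → 5
  1 × C (aromatic): no H
  1 × N (charge +1): 3 H
  Total hydrogens = 8.

8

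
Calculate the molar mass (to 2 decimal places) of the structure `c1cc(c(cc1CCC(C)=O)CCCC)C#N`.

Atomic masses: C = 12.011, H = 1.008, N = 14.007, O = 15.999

Molecular formula: C15H19NO.
M = 15×12.011 + 19×1.008 + 1×14.007 + 1×15.999 = 229.32 g/mol.

229.32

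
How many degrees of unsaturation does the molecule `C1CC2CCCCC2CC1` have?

2

Molecular formula from the SMILES: C10H18.
DoU = (2C + 2 + N − H − X)/2 = (2·10 + 2 + 0 − 18 − 0)/2 = 4/2 = 2.
(Structurally: 2 ring(s) + 0 π bond(s) = 2.)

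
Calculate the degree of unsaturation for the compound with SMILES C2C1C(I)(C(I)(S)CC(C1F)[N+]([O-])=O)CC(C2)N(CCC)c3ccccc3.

Molecular formula from the SMILES: C19H25FI2N2O2S.
DoU = (2C + 2 + N − H − X)/2 = (2·19 + 2 + 2 − 25 − 3)/2 = 14/2 = 7.
(Structurally: 3 ring(s) + 4 π bond(s) = 7.)

7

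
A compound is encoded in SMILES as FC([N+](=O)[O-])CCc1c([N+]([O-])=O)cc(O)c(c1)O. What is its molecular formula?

Heavy atoms from the SMILES: 9 C, 1 F, 2 N, 6 O.
Implicit hydrogens by atom environment:
  4 × C (aromatic): no H
  2 × C: 2 H each → 4
  2 × C (aromatic): 1 H each → 2
  2 × N (charge +1): no H
  2 × O: 1 H each → 2
  2 × O: no H
  2 × O (charge -1): no H
  1 × C: 1 H
  1 × F: no H
  Total hydrogens = 9.
Molecular formula: C9H9FN2O6

C9H9FN2O6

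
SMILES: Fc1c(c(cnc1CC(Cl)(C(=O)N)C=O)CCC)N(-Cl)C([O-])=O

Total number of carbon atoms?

The symbol for carbon appears 13 times in the SMILES. Lowercase c denotes aromatic carbon and counts toward C.

13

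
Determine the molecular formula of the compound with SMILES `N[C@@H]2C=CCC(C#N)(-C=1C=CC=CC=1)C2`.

C13H14N2

Heavy atoms from the SMILES: 13 C, 2 N.
Implicit hydrogens by atom environment:
  5 × C (aromatic): 1 H each → 5
  3 × C: 1 H each → 3
  2 × C: 2 H each → 4
  2 × C: no H
  1 × C (aromatic): no H
  1 × N: 2 H
  1 × N: no H
  Total hydrogens = 14.
Molecular formula: C13H14N2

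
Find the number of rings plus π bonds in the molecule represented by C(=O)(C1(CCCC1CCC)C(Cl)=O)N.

Molecular formula from the SMILES: C10H16ClNO2.
DoU = (2C + 2 + N − H − X)/2 = (2·10 + 2 + 1 − 16 − 1)/2 = 6/2 = 3.
(Structurally: 1 ring(s) + 2 π bond(s) = 3.)

3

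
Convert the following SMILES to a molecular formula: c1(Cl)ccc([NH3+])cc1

Heavy atoms from the SMILES: 6 C, 1 Cl, 1 N.
Implicit hydrogens by atom environment:
  4 × C (aromatic): 1 H each → 4
  2 × C (aromatic): no H
  1 × Cl: no H
  1 × N (charge +1): 3 H
  Total hydrogens = 7.
Net charge +1.
Molecular formula: C6H7ClN+

C6H7ClN+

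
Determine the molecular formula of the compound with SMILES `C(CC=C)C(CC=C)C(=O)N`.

C9H15NO

Heavy atoms from the SMILES: 9 C, 1 N, 1 O.
Implicit hydrogens by atom environment:
  5 × C: 2 H each → 10
  3 × C: 1 H each → 3
  1 × C: no H
  1 × N: 2 H
  1 × O: no H
  Total hydrogens = 15.
Molecular formula: C9H15NO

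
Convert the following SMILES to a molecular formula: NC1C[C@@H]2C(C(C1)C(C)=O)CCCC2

C12H21NO

Heavy atoms from the SMILES: 12 C, 1 N, 1 O.
Implicit hydrogens by atom environment:
  6 × C: 2 H each → 12
  4 × C: 1 H each → 4
  1 × C: 3 H
  1 × C: no H
  1 × N: 2 H
  1 × O: no H
  Total hydrogens = 21.
Molecular formula: C12H21NO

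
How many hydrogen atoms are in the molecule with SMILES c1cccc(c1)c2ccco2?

8

Hydrogens are implicit in SMILES; fill each atom to its normal valence:
  8 × C (aromatic): 1 H each → 8
  2 × C (aromatic): no H
  1 × O (aromatic): no H
  Total hydrogens = 8.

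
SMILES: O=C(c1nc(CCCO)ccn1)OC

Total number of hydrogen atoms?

12

Hydrogens are implicit in SMILES; fill each atom to its normal valence:
  3 × C: 2 H each → 6
  2 × C (aromatic): 1 H each → 2
  2 × C (aromatic): no H
  2 × N (aromatic): no H
  2 × O: no H
  1 × C: 3 H
  1 × C: no H
  1 × O: 1 H
  Total hydrogens = 12.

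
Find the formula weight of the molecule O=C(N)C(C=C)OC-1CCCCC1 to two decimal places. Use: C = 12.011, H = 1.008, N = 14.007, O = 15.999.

183.25

Molecular formula: C10H17NO2.
M = 10×12.011 + 17×1.008 + 1×14.007 + 2×15.999 = 183.25 g/mol.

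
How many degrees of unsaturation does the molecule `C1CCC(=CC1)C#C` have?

Molecular formula from the SMILES: C8H10.
DoU = (2C + 2 + N − H − X)/2 = (2·8 + 2 + 0 − 10 − 0)/2 = 8/2 = 4.
(Structurally: 1 ring(s) + 3 π bond(s) = 4.)

4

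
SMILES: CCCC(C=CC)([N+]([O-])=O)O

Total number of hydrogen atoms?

13

Hydrogens are implicit in SMILES; fill each atom to its normal valence:
  2 × C: 3 H each → 6
  2 × C: 2 H each → 4
  2 × C: 1 H each → 2
  1 × C: no H
  1 × N (charge +1): no H
  1 × O: 1 H
  1 × O: no H
  1 × O (charge -1): no H
  Total hydrogens = 13.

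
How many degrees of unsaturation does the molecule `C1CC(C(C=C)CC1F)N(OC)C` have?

2

Molecular formula from the SMILES: C10H18FNO.
DoU = (2C + 2 + N − H − X)/2 = (2·10 + 2 + 1 − 18 − 1)/2 = 4/2 = 2.
(Structurally: 1 ring(s) + 1 π bond(s) = 2.)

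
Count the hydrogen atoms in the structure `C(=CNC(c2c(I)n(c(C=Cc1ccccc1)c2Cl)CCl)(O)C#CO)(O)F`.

14

Hydrogens are implicit in SMILES; fill each atom to its normal valence:
  5 × C (aromatic): 1 H each → 5
  5 × C (aromatic): no H
  4 × C: no H
  3 × C: 1 H each → 3
  3 × O: 1 H each → 3
  2 × Cl: no H
  1 × C: 2 H
  1 × F: no H
  1 × I: no H
  1 × N: 1 H
  1 × N (aromatic): no H
  Total hydrogens = 14.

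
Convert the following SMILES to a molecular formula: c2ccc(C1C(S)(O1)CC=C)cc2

Heavy atoms from the SMILES: 11 C, 1 O, 1 S.
Implicit hydrogens by atom environment:
  5 × C (aromatic): 1 H each → 5
  2 × C: 2 H each → 4
  2 × C: 1 H each → 2
  1 × C: no H
  1 × C (aromatic): no H
  1 × O: no H
  1 × S: 1 H
  Total hydrogens = 12.
Molecular formula: C11H12OS

C11H12OS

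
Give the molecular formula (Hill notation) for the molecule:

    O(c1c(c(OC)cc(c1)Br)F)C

Heavy atoms from the SMILES: 1 Br, 8 C, 1 F, 2 O.
Implicit hydrogens by atom environment:
  4 × C (aromatic): no H
  2 × C: 3 H each → 6
  2 × C (aromatic): 1 H each → 2
  2 × O: no H
  1 × Br: no H
  1 × F: no H
  Total hydrogens = 8.
Molecular formula: C8H8BrFO2

C8H8BrFO2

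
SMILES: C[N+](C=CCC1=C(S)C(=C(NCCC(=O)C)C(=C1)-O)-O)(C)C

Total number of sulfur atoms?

1

The symbol for sulfur appears 1 time in the SMILES.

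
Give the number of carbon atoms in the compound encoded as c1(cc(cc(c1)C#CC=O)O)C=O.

10

The symbol for carbon appears 10 times in the SMILES. Lowercase c denotes aromatic carbon and counts toward C.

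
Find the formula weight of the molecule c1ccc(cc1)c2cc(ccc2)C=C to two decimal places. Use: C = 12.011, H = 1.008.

Molecular formula: C14H12.
M = 14×12.011 + 12×1.008 = 180.25 g/mol.

180.25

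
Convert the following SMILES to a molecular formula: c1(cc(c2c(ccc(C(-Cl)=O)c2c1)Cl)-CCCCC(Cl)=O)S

Heavy atoms from the SMILES: 16 C, 3 Cl, 2 O, 1 S.
Implicit hydrogens by atom environment:
  6 × C (aromatic): no H
  4 × C: 2 H each → 8
  4 × C (aromatic): 1 H each → 4
  3 × Cl: no H
  2 × C: no H
  2 × O: no H
  1 × S: 1 H
  Total hydrogens = 13.
Molecular formula: C16H13Cl3O2S

C16H13Cl3O2S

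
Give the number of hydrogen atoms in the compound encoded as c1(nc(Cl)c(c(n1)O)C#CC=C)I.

4

Hydrogens are implicit in SMILES; fill each atom to its normal valence:
  4 × C (aromatic): no H
  2 × C: no H
  2 × N (aromatic): no H
  1 × C: 2 H
  1 × C: 1 H
  1 × Cl: no H
  1 × I: no H
  1 × O: 1 H
  Total hydrogens = 4.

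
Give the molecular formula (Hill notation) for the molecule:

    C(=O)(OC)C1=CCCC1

C7H10O2

Heavy atoms from the SMILES: 7 C, 2 O.
Implicit hydrogens by atom environment:
  3 × C: 2 H each → 6
  2 × C: no H
  2 × O: no H
  1 × C: 3 H
  1 × C: 1 H
  Total hydrogens = 10.
Molecular formula: C7H10O2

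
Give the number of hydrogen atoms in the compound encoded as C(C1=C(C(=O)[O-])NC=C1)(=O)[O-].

Hydrogens are implicit in SMILES; fill each atom to its normal valence:
  2 × C (aromatic): 1 H each → 2
  2 × C (aromatic): no H
  2 × C: no H
  2 × O: no H
  2 × O (charge -1): no H
  1 × N (aromatic): 1 H
  Total hydrogens = 3.

3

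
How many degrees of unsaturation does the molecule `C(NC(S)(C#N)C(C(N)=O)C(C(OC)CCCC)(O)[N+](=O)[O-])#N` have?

6

Molecular formula from the SMILES: C12H19N5O5S.
DoU = (2C + 2 + N − H − X)/2 = (2·12 + 2 + 5 − 19 − 0)/2 = 12/2 = 6.
(Structurally: 0 ring(s) + 6 π bond(s) = 6.)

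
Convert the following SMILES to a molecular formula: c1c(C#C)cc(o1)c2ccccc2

Heavy atoms from the SMILES: 12 C, 1 O.
Implicit hydrogens by atom environment:
  7 × C (aromatic): 1 H each → 7
  3 × C (aromatic): no H
  1 × C: 1 H
  1 × C: no H
  1 × O (aromatic): no H
  Total hydrogens = 8.
Molecular formula: C12H8O

C12H8O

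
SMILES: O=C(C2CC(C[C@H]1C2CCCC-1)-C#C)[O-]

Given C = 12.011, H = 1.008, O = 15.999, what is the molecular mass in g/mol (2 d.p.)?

Molecular formula: C13H17O2-.
M = 13×12.011 + 17×1.008 + 2×15.999 = 205.28 g/mol.

205.28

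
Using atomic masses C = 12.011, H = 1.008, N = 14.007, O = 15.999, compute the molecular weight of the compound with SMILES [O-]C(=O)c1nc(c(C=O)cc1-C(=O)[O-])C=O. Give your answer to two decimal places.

221.12

Molecular formula: [C9H3NO6]2-.
M = 9×12.011 + 3×1.008 + 1×14.007 + 6×15.999 = 221.12 g/mol.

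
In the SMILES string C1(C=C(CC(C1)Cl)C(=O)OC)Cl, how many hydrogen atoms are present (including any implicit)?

Hydrogens are implicit in SMILES; fill each atom to its normal valence:
  3 × C: 1 H each → 3
  2 × C: 2 H each → 4
  2 × C: no H
  2 × Cl: no H
  2 × O: no H
  1 × C: 3 H
  Total hydrogens = 10.

10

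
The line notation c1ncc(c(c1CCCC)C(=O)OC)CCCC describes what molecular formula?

C15H23NO2

Heavy atoms from the SMILES: 15 C, 1 N, 2 O.
Implicit hydrogens by atom environment:
  6 × C: 2 H each → 12
  3 × C: 3 H each → 9
  3 × C (aromatic): no H
  2 × C (aromatic): 1 H each → 2
  2 × O: no H
  1 × C: no H
  1 × N (aromatic): no H
  Total hydrogens = 23.
Molecular formula: C15H23NO2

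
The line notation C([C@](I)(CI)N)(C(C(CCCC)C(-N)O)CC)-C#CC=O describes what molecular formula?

Heavy atoms from the SMILES: 15 C, 2 I, 2 N, 2 O.
Implicit hydrogens by atom environment:
  5 × C: 2 H each → 10
  5 × C: 1 H each → 5
  3 × C: no H
  2 × C: 3 H each → 6
  2 × I: no H
  2 × N: 2 H each → 4
  1 × O: 1 H
  1 × O: no H
  Total hydrogens = 26.
Molecular formula: C15H26I2N2O2

C15H26I2N2O2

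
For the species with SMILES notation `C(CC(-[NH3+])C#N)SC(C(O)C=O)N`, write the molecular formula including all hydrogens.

Heavy atoms from the SMILES: 7 C, 3 N, 2 O, 1 S.
Implicit hydrogens by atom environment:
  4 × C: 1 H each → 4
  2 × C: 2 H each → 4
  1 × C: no H
  1 × N (charge +1): 3 H
  1 × N: 2 H
  1 × N: no H
  1 × O: 1 H
  1 × O: no H
  1 × S: no H
  Total hydrogens = 14.
Net charge +1.
Molecular formula: C7H14N3O2S+

C7H14N3O2S+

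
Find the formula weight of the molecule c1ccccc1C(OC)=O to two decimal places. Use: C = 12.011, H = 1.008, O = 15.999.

Molecular formula: C8H8O2.
M = 8×12.011 + 8×1.008 + 2×15.999 = 136.15 g/mol.

136.15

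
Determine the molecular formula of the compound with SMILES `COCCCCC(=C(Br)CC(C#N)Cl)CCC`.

Heavy atoms from the SMILES: 1 Br, 13 C, 1 Cl, 1 N, 1 O.
Implicit hydrogens by atom environment:
  7 × C: 2 H each → 14
  3 × C: no H
  2 × C: 3 H each → 6
  1 × Br: no H
  1 × C: 1 H
  1 × Cl: no H
  1 × N: no H
  1 × O: no H
  Total hydrogens = 21.
Molecular formula: C13H21BrClNO

C13H21BrClNO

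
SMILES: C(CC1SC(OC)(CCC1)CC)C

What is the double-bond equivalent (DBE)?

1

Molecular formula from the SMILES: C11H22OS.
DoU = (2C + 2 + N − H − X)/2 = (2·11 + 2 + 0 − 22 − 0)/2 = 2/2 = 1.
(Structurally: 1 ring(s) + 0 π bond(s) = 1.)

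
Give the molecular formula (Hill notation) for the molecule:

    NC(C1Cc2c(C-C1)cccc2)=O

Heavy atoms from the SMILES: 11 C, 1 N, 1 O.
Implicit hydrogens by atom environment:
  4 × C (aromatic): 1 H each → 4
  3 × C: 2 H each → 6
  2 × C (aromatic): no H
  1 × C: 1 H
  1 × C: no H
  1 × N: 2 H
  1 × O: no H
  Total hydrogens = 13.
Molecular formula: C11H13NO

C11H13NO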